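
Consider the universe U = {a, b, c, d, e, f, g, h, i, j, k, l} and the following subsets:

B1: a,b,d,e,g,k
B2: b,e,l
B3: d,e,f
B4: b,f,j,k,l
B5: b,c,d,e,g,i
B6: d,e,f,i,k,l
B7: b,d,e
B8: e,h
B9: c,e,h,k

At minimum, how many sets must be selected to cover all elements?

B1, B4, B5, B8 together cover {a, b, c, d, e, f, g, h, i, j, k, l} — every element.
No 3 of the 9 sets cover everything (all 84 triples fall short), so 4 is minimum.

4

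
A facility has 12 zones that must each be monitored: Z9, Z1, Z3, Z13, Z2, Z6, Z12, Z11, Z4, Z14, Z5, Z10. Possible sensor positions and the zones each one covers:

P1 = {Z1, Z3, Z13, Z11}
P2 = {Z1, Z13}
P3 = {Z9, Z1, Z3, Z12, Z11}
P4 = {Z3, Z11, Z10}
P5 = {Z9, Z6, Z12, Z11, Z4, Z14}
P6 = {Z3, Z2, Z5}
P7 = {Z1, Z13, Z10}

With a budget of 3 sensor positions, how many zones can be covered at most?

12

Choosing P5, P6, P7 covers {Z9, Z1, Z3, Z13, Z2, Z6, Z12, Z11, Z4, Z14, Z5, Z10} — 12 zones.
That is all 12 zones.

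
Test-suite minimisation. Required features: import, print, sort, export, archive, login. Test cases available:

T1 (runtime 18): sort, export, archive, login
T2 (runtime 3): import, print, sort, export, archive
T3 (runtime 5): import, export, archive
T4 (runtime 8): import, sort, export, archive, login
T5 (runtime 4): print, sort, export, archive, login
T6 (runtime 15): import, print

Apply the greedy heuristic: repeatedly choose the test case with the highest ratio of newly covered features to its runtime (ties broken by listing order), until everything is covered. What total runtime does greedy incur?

Pick 1: T2 adds 5 new (import, print, sort, export, archive) at runtime 3 (ratio 5/3).
Pick 2: T5 adds 1 new (login) at runtime 4 (ratio 1/4).
Greedy total runtime: 3 + 4 = 7.

7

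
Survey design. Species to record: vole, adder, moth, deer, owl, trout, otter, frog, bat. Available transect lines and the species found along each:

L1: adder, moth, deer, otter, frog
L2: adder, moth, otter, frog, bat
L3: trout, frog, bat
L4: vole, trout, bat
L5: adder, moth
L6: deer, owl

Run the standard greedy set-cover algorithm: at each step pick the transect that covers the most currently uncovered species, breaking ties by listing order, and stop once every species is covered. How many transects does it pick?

Pick 1: L1 covers 5 new species (adder, moth, deer, otter, frog).
Pick 2: L4 covers 3 new species (vole, trout, bat).
Pick 3: L6 covers 1 new species (owl).
Greedy uses 3 transects.

3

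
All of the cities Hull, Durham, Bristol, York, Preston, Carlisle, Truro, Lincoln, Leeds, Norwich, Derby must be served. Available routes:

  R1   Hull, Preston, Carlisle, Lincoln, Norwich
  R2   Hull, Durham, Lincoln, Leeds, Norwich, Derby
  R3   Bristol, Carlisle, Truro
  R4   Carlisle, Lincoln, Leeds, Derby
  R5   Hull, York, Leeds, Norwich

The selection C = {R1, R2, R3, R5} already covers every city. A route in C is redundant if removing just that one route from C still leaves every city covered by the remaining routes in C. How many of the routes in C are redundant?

0

Drop R1: Preston uncovered — not redundant.
Drop R2: Durham, Derby uncovered — not redundant.
Drop R3: Bristol, Truro uncovered — not redundant.
Drop R5: York uncovered — not redundant.
None of the routes in C is redundant.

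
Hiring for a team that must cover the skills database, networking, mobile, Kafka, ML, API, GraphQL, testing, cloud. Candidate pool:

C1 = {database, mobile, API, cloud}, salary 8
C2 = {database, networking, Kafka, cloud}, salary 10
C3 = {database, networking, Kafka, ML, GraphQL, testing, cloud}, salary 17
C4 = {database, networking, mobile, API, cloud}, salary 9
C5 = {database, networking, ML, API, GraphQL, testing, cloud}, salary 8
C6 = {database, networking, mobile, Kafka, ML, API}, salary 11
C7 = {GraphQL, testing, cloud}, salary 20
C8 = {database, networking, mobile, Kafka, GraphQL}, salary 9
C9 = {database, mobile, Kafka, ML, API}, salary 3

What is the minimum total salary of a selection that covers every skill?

C5, C9 cover every skill at salary 8 + 3 = 11.
Any cover uses at least 2 candidates; among all covering selections none totals below 11.

11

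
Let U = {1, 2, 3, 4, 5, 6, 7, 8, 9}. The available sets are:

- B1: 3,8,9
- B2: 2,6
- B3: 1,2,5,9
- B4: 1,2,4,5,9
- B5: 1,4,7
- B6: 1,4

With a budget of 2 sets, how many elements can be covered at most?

Choosing B1, B4 covers {1, 2, 3, 4, 5, 8, 9} — 7 elements.
No choice of 2 sets does better; here 6, 7 are left uncovered.

7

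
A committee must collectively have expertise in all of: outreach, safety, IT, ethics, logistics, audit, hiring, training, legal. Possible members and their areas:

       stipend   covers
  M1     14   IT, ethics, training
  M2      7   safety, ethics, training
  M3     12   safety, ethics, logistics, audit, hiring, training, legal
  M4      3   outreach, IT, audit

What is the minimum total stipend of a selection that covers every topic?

M3, M4 cover every topic at stipend 12 + 3 = 15.
Any cover uses at least 2 members; among all covering selections none totals below 15.

15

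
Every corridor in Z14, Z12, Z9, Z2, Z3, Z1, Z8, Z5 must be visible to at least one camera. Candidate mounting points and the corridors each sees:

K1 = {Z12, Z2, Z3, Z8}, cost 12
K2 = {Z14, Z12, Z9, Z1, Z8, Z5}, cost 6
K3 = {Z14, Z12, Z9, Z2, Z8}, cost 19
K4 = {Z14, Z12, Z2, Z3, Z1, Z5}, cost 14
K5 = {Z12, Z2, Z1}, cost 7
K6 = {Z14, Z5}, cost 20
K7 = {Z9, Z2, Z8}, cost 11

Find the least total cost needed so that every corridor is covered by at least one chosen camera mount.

K1, K2 cover every corridor at cost 12 + 6 = 18.
Any cover uses at least 2 camera mounts; among all covering selections none totals below 18.

18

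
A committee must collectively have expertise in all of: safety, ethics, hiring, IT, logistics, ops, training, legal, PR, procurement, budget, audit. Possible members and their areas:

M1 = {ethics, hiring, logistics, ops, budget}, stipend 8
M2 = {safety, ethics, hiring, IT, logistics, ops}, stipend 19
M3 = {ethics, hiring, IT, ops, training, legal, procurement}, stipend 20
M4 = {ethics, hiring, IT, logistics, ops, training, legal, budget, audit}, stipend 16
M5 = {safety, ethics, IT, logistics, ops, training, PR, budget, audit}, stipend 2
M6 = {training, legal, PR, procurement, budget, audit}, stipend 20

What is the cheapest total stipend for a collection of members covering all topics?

M3, M5 cover every topic at stipend 20 + 2 = 22.
Any cover uses at least 2 members; among all covering selections none totals below 22.

22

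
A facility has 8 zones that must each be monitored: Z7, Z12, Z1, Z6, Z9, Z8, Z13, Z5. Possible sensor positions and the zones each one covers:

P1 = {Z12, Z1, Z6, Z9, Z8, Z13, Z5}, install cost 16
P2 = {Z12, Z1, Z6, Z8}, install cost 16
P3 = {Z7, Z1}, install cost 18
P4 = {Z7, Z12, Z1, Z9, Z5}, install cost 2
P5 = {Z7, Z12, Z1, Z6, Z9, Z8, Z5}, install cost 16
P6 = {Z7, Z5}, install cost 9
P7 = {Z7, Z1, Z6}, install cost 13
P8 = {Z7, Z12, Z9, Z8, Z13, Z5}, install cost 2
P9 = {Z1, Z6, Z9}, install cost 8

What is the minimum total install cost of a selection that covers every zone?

10

P8, P9 cover every zone at install cost 2 + 8 = 10.
Any cover uses at least 2 sensor positions; among all covering selections none totals below 10.
Greedy by coverage-per-install cost would pick P8, P4, P9 for 12 — worse than the optimum 10.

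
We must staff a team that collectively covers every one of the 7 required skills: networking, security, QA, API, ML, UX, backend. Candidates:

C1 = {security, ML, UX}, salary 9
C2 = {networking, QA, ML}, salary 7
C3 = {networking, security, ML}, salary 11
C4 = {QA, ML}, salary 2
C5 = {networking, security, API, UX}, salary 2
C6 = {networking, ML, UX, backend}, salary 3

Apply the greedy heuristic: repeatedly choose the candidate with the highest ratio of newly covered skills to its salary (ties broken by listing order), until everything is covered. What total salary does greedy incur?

Pick 1: C5 adds 4 new (networking, security, API, UX) at salary 2 (ratio 4/2).
Pick 2: C4 adds 2 new (QA, ML) at salary 2 (ratio 2/2).
Pick 3: C6 adds 1 new (backend) at salary 3 (ratio 1/3).
Greedy total salary: 2 + 2 + 3 = 7.

7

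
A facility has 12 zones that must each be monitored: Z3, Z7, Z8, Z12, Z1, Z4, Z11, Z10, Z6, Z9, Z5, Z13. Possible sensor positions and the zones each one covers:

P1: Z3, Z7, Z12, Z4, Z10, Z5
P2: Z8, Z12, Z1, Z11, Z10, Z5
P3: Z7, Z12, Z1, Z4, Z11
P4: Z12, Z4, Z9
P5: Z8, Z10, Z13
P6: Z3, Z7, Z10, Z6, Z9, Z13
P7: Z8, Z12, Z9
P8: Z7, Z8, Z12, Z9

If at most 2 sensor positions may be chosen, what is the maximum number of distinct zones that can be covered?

11

Choosing P2, P6 covers {Z3, Z7, Z8, Z12, Z1, Z11, Z10, Z6, Z9, Z5, Z13} — 11 zones.
No choice of 2 sensor positions does better; here Z4 is left uncovered.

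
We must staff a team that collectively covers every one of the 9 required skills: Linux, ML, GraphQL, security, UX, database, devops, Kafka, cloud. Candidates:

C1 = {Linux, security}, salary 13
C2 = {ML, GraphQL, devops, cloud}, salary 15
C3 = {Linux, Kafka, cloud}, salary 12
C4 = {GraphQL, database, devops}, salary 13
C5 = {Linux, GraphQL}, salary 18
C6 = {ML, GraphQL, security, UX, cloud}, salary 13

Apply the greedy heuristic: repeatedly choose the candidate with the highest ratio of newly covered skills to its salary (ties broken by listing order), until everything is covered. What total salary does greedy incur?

Pick 1: C6 adds 5 new (ML, GraphQL, security, UX, cloud) at salary 13 (ratio 5/13).
Pick 2: C3 adds 2 new (Linux, Kafka) at salary 12 (ratio 2/12).
Pick 3: C4 adds 2 new (database, devops) at salary 13 (ratio 2/13).
Greedy total salary: 13 + 12 + 13 = 38.

38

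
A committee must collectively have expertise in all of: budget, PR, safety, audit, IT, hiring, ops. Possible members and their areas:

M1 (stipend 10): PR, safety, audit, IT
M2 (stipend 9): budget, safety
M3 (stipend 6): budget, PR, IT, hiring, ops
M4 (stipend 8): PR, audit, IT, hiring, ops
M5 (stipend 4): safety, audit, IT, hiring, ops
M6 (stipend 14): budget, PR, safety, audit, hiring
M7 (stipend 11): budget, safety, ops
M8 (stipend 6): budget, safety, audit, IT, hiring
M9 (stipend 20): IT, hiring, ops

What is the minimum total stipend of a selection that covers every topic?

10

M3, M5 cover every topic at stipend 6 + 4 = 10.
Any cover uses at least 2 members; among all covering selections none totals below 10.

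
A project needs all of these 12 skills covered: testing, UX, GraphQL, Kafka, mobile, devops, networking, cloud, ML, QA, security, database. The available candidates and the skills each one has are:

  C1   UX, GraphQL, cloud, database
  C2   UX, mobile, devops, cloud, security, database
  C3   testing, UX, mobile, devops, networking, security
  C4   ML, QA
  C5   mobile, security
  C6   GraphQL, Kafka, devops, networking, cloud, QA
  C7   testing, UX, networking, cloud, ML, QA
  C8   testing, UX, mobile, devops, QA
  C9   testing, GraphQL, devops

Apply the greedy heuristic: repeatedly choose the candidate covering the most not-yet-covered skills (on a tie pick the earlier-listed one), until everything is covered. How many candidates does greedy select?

Pick 1: C2 covers 6 new skills (UX, mobile, devops, cloud, security, database).
Pick 2: C6 covers 4 new skills (GraphQL, Kafka, networking, QA).
Pick 3: C7 covers 2 new skills (testing, ML).
Greedy uses 3 candidates.

3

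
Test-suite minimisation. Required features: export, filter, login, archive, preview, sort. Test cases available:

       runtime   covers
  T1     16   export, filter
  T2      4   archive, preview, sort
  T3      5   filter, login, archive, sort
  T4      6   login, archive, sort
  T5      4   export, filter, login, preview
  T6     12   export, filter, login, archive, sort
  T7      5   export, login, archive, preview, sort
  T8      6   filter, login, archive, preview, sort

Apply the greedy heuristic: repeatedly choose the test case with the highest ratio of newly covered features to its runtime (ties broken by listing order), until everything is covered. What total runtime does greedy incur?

8

Pick 1: T5 adds 4 new (export, filter, login, preview) at runtime 4 (ratio 4/4).
Pick 2: T2 adds 2 new (archive, sort) at runtime 4 (ratio 2/4).
Greedy total runtime: 4 + 4 = 8.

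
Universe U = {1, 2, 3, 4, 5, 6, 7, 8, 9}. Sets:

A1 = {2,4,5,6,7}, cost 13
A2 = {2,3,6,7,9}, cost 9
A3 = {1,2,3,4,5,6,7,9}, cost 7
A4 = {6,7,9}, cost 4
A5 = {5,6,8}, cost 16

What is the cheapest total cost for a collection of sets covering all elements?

A3, A5 cover every element at cost 7 + 16 = 23.
Any cover uses at least 2 sets; among all covering selections none totals below 23.

23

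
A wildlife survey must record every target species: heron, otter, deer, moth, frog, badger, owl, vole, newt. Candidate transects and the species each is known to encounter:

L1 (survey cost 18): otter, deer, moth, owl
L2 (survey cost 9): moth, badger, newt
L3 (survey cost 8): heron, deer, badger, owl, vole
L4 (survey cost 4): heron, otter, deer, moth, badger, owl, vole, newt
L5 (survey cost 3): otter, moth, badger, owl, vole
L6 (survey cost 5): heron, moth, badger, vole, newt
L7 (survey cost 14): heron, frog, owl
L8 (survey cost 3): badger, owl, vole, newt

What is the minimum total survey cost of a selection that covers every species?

18

L4, L7 cover every species at survey cost 4 + 14 = 18.
Any cover uses at least 2 transects; among all covering selections none totals below 18.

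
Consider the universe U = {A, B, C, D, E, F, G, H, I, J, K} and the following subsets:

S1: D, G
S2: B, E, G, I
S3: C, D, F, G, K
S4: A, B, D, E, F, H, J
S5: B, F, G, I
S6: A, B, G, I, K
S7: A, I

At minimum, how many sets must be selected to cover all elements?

S2, S3, S4 together cover {A, B, C, D, E, F, G, H, I, J, K} — every element.
No 2 of the 7 sets cover everything (all 21 pairs fall short), so 3 is minimum.

3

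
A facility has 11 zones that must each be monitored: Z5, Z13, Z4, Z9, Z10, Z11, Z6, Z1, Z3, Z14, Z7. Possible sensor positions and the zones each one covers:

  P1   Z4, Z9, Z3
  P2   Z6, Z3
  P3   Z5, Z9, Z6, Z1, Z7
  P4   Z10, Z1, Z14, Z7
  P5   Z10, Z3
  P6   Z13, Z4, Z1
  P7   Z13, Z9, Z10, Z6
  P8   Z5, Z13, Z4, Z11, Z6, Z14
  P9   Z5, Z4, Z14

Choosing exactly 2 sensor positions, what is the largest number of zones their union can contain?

Choosing P3, P8 covers {Z5, Z13, Z4, Z9, Z11, Z6, Z1, Z14, Z7} — 9 zones.
No choice of 2 sensor positions does better; here Z10, Z3 are left uncovered.

9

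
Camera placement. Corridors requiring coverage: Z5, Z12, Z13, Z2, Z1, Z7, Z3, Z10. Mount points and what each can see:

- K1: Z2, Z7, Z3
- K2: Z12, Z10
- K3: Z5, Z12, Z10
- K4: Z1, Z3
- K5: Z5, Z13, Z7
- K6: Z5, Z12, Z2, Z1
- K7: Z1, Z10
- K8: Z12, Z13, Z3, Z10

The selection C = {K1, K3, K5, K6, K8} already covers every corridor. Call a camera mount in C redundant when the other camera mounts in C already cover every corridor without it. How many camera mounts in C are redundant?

4

Drop K1: the rest still cover every corridor — redundant.
Drop K3: the rest still cover every corridor — redundant.
Drop K5: the rest still cover every corridor — redundant.
Drop K6: Z1 uncovered — not redundant.
Drop K8: the rest still cover every corridor — redundant.
4 redundant: K1, K3, K5, K8.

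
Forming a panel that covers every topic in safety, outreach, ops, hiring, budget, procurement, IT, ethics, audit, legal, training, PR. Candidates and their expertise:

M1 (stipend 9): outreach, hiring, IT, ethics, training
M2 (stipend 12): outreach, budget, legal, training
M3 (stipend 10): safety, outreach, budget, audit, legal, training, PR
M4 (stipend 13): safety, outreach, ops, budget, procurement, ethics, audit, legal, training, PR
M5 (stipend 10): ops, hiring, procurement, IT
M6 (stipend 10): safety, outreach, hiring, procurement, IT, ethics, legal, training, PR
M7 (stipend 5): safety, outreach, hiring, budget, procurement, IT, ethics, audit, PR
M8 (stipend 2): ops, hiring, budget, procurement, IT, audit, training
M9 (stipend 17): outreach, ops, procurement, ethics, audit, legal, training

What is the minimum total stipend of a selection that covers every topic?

12

M6, M8 cover every topic at stipend 10 + 2 = 12.
Any cover uses at least 2 members; among all covering selections none totals below 12.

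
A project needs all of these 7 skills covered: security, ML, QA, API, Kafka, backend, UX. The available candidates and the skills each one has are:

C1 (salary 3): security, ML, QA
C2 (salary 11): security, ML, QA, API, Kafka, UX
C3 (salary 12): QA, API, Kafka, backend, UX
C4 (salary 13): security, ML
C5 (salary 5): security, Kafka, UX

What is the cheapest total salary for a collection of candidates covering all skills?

15

C1, C3 cover every skill at salary 3 + 12 = 15.
Any cover uses at least 2 candidates; among all covering selections none totals below 15.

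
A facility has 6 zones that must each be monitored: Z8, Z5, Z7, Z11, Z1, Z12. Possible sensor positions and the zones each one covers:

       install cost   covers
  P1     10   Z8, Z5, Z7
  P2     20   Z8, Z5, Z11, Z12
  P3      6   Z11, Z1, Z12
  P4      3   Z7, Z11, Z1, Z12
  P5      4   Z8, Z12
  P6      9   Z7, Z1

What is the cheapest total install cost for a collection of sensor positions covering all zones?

P1, P4 cover every zone at install cost 10 + 3 = 13.
Any cover uses at least 2 sensor positions; among all covering selections none totals below 13.
Greedy by coverage-per-install cost would pick P4, P5, P1 for 17 — worse than the optimum 13.

13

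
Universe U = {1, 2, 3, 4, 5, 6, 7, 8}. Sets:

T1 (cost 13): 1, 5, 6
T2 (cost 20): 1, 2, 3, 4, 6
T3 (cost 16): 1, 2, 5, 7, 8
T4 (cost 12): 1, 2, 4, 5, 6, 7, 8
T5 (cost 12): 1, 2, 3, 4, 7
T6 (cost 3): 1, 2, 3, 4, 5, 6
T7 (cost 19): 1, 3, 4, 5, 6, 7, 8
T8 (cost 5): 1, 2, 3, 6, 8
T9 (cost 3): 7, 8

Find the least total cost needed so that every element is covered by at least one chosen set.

6

T6, T9 cover every element at cost 3 + 3 = 6.
Any cover uses at least 2 sets; among all covering selections none totals below 6.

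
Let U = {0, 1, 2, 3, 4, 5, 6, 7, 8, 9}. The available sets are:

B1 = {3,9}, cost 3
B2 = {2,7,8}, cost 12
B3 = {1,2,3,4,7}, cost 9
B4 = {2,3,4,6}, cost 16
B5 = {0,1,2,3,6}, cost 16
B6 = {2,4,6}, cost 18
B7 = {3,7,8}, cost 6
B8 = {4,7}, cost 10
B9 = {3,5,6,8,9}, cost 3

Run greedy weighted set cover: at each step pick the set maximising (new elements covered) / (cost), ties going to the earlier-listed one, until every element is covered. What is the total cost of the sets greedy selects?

28

Pick 1: B9 adds 5 new (3, 5, 6, 8, 9) at cost 3 (ratio 5/3).
Pick 2: B3 adds 4 new (1, 2, 4, 7) at cost 9 (ratio 4/9).
Pick 3: B5 adds 1 new (0) at cost 16 (ratio 1/16).
Greedy total cost: 3 + 9 + 16 = 28.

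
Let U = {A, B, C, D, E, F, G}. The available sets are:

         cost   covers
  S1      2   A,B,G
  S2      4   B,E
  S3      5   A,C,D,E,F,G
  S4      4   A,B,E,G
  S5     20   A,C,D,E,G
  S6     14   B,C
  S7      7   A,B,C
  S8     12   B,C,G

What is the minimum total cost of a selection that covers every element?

S1, S3 cover every element at cost 2 + 5 = 7.
Any cover uses at least 2 sets; among all covering selections none totals below 7.

7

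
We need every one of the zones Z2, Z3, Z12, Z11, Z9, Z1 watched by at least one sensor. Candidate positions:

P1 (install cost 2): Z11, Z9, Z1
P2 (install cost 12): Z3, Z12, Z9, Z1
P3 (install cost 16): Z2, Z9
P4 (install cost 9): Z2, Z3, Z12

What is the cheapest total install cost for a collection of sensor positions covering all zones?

11

P1, P4 cover every zone at install cost 2 + 9 = 11.
Any cover uses at least 2 sensor positions; among all covering selections none totals below 11.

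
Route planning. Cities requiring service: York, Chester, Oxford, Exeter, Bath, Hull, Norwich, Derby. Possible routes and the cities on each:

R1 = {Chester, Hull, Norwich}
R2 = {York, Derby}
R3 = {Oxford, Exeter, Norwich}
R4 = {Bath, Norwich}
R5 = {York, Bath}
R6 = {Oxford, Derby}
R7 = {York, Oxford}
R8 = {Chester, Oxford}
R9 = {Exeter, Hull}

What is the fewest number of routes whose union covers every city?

4

R1, R2, R3, R4 together cover {York, Chester, Oxford, Exeter, Bath, Hull, Norwich, Derby} — every city.
No 3 of the 9 routes cover everything (all 84 triples fall short), so 4 is minimum.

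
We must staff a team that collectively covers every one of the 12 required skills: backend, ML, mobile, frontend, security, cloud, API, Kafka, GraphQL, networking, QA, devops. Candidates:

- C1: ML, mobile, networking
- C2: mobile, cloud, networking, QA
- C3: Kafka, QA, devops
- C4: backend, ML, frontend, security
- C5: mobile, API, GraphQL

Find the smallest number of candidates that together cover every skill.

C2, C3, C4, C5 together cover {backend, ML, mobile, frontend, security, cloud, API, Kafka, GraphQL, networking, QA, devops} — every skill.
No 3 of the 5 candidates cover everything (all 10 triples fall short), so 4 is minimum.

4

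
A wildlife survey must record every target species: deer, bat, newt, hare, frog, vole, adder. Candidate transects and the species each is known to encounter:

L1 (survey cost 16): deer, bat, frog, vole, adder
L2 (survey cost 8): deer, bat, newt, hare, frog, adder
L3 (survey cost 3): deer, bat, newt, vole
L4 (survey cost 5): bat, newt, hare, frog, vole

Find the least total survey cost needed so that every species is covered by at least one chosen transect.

L2, L3 cover every species at survey cost 8 + 3 = 11.
Any cover uses at least 2 transects; among all covering selections none totals below 11.
Greedy by coverage-per-survey cost would pick L3, L4, L2 for 16 — worse than the optimum 11.

11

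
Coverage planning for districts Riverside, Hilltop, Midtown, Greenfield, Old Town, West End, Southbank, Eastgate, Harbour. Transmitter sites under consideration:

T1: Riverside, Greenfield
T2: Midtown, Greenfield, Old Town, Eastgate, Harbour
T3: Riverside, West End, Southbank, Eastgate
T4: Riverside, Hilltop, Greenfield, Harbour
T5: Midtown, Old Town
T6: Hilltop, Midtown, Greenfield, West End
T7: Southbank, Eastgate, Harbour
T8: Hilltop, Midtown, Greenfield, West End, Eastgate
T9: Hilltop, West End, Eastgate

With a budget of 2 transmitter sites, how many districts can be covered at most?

Choosing T2, T3 covers {Riverside, Midtown, Greenfield, Old Town, West End, Southbank, Eastgate, Harbour} — 8 districts.
No choice of 2 transmitter sites does better; here Hilltop is left uncovered.

8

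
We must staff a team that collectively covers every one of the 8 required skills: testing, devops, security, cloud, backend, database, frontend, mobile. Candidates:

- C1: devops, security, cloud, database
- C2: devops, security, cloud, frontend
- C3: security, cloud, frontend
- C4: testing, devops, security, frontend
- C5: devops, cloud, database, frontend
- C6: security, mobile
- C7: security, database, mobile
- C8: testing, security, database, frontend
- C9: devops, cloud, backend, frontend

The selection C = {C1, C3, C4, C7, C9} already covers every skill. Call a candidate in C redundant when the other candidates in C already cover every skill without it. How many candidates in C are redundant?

Drop C1: the rest still cover every skill — redundant.
Drop C3: the rest still cover every skill — redundant.
Drop C4: testing uncovered — not redundant.
Drop C7: mobile uncovered — not redundant.
Drop C9: backend uncovered — not redundant.
2 redundant: C1, C3.

2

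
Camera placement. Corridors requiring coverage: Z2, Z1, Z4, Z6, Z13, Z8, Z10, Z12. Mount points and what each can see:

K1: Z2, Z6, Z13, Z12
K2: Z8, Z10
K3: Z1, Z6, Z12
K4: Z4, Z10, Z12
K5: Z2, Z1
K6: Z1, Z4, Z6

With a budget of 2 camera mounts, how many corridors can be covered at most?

6

Choosing K1, K2 covers {Z2, Z6, Z13, Z8, Z10, Z12} — 6 corridors.
No choice of 2 camera mounts does better; here Z1, Z4 are left uncovered.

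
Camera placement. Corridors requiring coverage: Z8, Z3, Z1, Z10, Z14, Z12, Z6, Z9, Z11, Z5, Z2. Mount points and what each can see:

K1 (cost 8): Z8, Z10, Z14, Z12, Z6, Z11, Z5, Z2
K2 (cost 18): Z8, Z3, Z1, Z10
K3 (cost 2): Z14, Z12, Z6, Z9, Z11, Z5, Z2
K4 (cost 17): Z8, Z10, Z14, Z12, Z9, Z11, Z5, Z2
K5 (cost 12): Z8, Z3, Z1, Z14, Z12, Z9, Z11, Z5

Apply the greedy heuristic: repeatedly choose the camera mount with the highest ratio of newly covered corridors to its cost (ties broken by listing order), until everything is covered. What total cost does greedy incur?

Pick 1: K3 adds 7 new (Z14, Z12, Z6, Z9, Z11, Z5, Z2) at cost 2 (ratio 7/2).
Pick 2: K1 adds 2 new (Z8, Z10) at cost 8 (ratio 2/8).
Pick 3: K5 adds 2 new (Z3, Z1) at cost 12 (ratio 2/12).
Greedy total cost: 2 + 8 + 12 = 22. (The true optimum is 20, so greedy overshoots here.)

22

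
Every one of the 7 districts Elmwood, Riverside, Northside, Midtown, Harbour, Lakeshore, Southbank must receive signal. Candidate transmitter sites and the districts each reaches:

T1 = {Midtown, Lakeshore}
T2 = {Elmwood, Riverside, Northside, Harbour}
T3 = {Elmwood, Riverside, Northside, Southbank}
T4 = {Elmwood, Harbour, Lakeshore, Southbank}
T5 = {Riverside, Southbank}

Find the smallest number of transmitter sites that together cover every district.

3

T1, T2, T3 together cover {Elmwood, Riverside, Northside, Midtown, Harbour, Lakeshore, Southbank} — every district.
No 2 of the 5 transmitter sites cover everything (all 10 pairs fall short), so 3 is minimum.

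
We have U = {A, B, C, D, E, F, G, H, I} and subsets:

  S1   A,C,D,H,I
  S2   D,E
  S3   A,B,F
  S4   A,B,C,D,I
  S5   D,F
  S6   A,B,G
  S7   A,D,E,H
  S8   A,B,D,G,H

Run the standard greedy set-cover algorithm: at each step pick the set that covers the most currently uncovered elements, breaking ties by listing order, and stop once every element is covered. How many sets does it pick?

4

Pick 1: S1 covers 5 new elements (A, C, D, H, I).
Pick 2: S3 covers 2 new elements (B, F).
Pick 3: S2 covers 1 new elements (E).
Pick 4: S6 covers 1 new elements (G).
Greedy uses 4 sets.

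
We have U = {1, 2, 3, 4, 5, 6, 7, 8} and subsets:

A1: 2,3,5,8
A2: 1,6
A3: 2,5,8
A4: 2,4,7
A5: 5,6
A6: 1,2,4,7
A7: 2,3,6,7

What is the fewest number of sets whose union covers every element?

A1, A2, A4 together cover {1, 2, 3, 4, 5, 6, 7, 8} — every element.
No 2 of the 7 sets cover everything (all 21 pairs fall short), so 3 is minimum.

3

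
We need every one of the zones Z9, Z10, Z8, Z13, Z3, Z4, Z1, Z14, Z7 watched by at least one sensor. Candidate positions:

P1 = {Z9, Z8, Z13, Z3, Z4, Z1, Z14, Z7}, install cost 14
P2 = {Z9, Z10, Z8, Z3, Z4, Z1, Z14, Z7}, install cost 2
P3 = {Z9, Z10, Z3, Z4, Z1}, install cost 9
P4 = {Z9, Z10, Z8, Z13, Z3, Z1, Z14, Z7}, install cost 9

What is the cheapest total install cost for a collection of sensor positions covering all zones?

11

P2, P4 cover every zone at install cost 2 + 9 = 11.
Any cover uses at least 2 sensor positions; among all covering selections none totals below 11.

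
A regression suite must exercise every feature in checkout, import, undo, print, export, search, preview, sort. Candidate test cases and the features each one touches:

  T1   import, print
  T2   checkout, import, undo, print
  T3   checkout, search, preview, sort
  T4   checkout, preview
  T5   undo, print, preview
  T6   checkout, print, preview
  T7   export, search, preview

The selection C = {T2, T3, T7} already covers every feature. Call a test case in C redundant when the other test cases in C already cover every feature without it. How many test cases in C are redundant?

Drop T2: import, undo, print uncovered — not redundant.
Drop T3: sort uncovered — not redundant.
Drop T7: export uncovered — not redundant.
None of the test cases in C is redundant.

0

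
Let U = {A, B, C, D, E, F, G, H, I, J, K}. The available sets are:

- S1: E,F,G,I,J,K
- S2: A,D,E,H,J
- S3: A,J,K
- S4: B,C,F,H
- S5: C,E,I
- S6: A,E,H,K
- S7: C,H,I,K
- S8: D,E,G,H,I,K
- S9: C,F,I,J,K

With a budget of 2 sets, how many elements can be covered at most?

Choosing S1, S2 covers {A, D, E, F, G, H, I, J, K} — 9 elements.
No choice of 2 sets does better; here B, C are left uncovered.

9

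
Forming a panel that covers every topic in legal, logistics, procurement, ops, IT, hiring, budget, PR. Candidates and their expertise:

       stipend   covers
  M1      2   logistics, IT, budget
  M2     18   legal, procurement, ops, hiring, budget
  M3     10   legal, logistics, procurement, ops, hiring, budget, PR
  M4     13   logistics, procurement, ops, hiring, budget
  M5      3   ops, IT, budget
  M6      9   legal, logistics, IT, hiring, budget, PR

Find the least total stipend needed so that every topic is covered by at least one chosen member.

M1, M3 cover every topic at stipend 2 + 10 = 12.
Any cover uses at least 2 members; among all covering selections none totals below 12.

12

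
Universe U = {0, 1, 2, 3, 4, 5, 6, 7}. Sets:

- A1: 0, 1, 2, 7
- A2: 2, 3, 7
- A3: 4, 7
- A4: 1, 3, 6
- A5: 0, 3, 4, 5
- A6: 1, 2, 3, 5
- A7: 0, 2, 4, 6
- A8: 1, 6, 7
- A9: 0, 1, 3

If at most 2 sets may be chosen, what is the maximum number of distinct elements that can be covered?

7

Choosing A1, A5 covers {0, 1, 2, 3, 4, 5, 7} — 7 elements.
No choice of 2 sets does better; here 6 is left uncovered.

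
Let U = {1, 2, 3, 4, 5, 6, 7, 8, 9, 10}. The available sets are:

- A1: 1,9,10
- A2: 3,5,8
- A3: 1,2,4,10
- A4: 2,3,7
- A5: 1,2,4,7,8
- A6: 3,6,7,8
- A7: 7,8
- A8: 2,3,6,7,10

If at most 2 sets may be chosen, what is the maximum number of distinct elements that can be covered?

Choosing A3, A6 covers {1, 2, 3, 4, 6, 7, 8, 10} — 8 elements.
No choice of 2 sets does better; here 5, 9 are left uncovered.

8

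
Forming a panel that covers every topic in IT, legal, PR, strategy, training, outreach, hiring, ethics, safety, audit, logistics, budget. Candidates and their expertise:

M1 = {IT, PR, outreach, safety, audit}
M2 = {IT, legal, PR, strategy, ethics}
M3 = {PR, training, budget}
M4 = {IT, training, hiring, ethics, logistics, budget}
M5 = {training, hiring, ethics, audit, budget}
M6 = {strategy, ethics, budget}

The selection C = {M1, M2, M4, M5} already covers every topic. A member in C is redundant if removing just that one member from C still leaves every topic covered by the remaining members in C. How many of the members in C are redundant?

1

Drop M1: outreach, safety uncovered — not redundant.
Drop M2: legal, strategy uncovered — not redundant.
Drop M4: logistics uncovered — not redundant.
Drop M5: the rest still cover every topic — redundant.
1 redundant: M5.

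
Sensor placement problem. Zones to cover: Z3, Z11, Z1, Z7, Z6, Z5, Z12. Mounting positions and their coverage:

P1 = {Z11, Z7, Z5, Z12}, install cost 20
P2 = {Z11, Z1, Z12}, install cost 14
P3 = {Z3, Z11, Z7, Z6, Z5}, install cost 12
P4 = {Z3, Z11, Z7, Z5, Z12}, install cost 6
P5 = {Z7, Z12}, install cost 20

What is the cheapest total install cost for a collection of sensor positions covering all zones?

26

P2, P3 cover every zone at install cost 14 + 12 = 26.
Any cover uses at least 2 sensor positions; among all covering selections none totals below 26.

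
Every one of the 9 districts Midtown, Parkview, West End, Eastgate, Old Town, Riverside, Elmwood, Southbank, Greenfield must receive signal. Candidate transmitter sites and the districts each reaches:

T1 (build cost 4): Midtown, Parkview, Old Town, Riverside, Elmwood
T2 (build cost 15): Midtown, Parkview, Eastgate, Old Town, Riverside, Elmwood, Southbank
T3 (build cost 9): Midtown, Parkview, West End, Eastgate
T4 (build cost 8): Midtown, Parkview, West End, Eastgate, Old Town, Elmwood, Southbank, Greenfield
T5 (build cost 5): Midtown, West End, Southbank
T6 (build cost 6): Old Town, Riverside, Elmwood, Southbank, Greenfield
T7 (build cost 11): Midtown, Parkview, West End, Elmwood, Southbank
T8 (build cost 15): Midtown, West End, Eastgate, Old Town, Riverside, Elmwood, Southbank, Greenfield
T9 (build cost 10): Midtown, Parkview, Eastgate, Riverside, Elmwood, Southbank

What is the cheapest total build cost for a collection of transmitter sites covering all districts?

T1, T4 cover every district at build cost 4 + 8 = 12.
Any cover uses at least 2 transmitter sites; among all covering selections none totals below 12.

12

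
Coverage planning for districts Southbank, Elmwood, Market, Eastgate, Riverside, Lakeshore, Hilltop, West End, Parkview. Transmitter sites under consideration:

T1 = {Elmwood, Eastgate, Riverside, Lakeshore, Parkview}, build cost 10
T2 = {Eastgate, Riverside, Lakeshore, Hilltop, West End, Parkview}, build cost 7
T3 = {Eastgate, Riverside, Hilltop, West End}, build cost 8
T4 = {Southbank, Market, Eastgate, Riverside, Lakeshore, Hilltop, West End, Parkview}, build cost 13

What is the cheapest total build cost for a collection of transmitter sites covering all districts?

T1, T4 cover every district at build cost 10 + 13 = 23.
Any cover uses at least 2 transmitter sites; among all covering selections none totals below 23.
Greedy by coverage-per-build cost would pick T2, T4, T1 for 30 — worse than the optimum 23.

23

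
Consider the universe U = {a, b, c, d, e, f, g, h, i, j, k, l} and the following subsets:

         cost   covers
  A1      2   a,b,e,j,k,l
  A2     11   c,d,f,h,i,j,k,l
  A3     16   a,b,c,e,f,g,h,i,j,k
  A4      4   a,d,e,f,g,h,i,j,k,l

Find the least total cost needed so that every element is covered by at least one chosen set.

A1, A2, A4 cover every element at cost 2 + 11 + 4 = 17.
Any cover uses at least 2 sets; among all covering selections none totals below 17.

17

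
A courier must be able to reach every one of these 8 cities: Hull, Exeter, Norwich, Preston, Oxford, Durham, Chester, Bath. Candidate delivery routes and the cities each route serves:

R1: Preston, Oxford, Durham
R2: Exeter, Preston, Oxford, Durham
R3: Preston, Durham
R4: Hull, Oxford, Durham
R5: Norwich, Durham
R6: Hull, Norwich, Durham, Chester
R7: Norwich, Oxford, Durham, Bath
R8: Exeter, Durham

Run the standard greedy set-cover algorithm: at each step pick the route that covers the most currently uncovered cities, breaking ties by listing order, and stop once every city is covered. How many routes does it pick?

3

Pick 1: R2 covers 4 new cities (Exeter, Preston, Oxford, Durham).
Pick 2: R6 covers 3 new cities (Hull, Norwich, Chester).
Pick 3: R7 covers 1 new cities (Bath).
Greedy uses 3 routes.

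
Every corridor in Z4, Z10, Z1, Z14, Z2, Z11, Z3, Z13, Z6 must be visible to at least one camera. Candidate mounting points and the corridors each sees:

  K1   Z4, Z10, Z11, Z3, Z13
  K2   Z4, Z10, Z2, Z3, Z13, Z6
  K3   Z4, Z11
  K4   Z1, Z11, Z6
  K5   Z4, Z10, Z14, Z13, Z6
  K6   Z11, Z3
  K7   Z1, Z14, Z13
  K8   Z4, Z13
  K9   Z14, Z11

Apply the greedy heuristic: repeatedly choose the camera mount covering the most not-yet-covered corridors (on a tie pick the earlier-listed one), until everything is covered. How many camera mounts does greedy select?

Pick 1: K2 covers 6 new corridors (Z4, Z10, Z2, Z3, Z13, Z6).
Pick 2: K4 covers 2 new corridors (Z1, Z11).
Pick 3: K5 covers 1 new corridors (Z14).
Greedy uses 3 camera mounts.

3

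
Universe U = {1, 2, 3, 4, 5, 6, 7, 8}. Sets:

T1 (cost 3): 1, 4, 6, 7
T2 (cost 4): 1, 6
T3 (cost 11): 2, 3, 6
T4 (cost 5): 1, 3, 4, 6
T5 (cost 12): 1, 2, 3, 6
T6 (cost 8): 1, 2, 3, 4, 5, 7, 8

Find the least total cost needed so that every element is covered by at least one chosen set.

11

T1, T6 cover every element at cost 3 + 8 = 11.
Any cover uses at least 2 sets; among all covering selections none totals below 11.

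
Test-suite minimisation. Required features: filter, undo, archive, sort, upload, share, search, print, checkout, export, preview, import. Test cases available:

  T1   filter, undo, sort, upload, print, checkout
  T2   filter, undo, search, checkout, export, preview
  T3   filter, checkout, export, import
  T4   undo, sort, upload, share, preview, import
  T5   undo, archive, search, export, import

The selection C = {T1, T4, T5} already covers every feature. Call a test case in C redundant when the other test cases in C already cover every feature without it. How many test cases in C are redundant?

0

Drop T1: filter, print, checkout uncovered — not redundant.
Drop T4: share, preview uncovered — not redundant.
Drop T5: archive, search, export uncovered — not redundant.
None of the test cases in C is redundant.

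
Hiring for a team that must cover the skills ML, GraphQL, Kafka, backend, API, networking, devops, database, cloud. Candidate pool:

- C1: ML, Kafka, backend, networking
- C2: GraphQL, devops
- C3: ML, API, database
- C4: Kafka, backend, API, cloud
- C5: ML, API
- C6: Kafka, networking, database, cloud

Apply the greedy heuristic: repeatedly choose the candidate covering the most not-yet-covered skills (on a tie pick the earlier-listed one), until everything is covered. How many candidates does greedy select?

Pick 1: C1 covers 4 new skills (ML, Kafka, backend, networking).
Pick 2: C2 covers 2 new skills (GraphQL, devops).
Pick 3: C3 covers 2 new skills (API, database).
Pick 4: C4 covers 1 new skills (cloud).
Greedy uses 4 candidates.

4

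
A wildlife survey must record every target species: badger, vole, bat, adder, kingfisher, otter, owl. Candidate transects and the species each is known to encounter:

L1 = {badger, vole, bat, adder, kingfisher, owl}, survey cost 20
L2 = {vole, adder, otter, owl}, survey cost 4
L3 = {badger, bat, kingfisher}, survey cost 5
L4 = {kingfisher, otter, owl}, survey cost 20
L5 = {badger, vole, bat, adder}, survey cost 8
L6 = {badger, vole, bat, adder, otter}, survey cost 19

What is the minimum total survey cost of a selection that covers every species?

L2, L3 cover every species at survey cost 4 + 5 = 9.
Any cover uses at least 2 transects; among all covering selections none totals below 9.

9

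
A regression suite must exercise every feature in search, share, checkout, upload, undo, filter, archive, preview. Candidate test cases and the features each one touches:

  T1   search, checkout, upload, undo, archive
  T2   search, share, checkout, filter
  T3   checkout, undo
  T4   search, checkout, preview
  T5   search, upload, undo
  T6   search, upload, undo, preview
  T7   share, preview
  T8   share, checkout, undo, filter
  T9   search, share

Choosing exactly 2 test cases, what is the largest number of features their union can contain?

7

Choosing T1, T2 covers {search, share, checkout, upload, undo, filter, archive} — 7 features.
No choice of 2 test cases does better; here preview is left uncovered.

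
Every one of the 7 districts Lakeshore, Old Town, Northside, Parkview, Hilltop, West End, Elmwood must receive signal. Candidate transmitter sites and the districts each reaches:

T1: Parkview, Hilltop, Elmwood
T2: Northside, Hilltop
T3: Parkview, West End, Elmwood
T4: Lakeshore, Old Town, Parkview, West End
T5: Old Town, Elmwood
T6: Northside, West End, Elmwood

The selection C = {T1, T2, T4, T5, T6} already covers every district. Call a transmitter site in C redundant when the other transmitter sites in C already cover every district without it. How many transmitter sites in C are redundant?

4

Drop T1: the rest still cover every district — redundant.
Drop T2: the rest still cover every district — redundant.
Drop T4: Lakeshore uncovered — not redundant.
Drop T5: the rest still cover every district — redundant.
Drop T6: the rest still cover every district — redundant.
4 redundant: T1, T2, T5, T6.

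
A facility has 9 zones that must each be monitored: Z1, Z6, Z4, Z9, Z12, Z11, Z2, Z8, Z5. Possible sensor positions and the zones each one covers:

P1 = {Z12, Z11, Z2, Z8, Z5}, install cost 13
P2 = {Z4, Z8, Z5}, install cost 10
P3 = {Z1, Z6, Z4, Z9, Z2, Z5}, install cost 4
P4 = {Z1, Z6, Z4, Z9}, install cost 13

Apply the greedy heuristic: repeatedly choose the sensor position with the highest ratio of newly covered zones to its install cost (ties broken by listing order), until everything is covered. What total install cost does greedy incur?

Pick 1: P3 adds 6 new (Z1, Z6, Z4, Z9, Z2, Z5) at install cost 4 (ratio 6/4).
Pick 2: P1 adds 3 new (Z12, Z11, Z8) at install cost 13 (ratio 3/13).
Greedy total install cost: 4 + 13 = 17.

17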